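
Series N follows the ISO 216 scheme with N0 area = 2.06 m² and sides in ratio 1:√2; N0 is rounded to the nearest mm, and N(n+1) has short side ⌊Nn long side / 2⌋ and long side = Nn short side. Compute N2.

603 × 853 mm

Let N0's short side be w mm. w · w√2 = 2.06 m² = 2,060,000 mm², so w ≈ 1206.9 mm and w√2 ≈ 1706.8 mm → N0 = 1207 × 1707 mm.
N1: ⌊1707/2⌋ × 1207 = 853 × 1207 mm
N2: ⌊1207/2⌋ × 853 = 603 × 853 mm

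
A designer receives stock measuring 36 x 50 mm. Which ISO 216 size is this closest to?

A9 (37 × 52 mm)

Aspect ratio 50/36 ≈ 1.389 (ISO target is √2 ≈ 1.414).
In the A-series (A0 area = 1 m²): A9 = 37 × 52 mm.
Off by 3 mm total — nearest standard size.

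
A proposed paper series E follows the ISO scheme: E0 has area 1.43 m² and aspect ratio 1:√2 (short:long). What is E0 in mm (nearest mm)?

1006 × 1422 mm

Let the short side be w mm. Then w · w√2 = 1.43 m² = 1,430,000 mm².
w² = 1,430,000/√2, so w ≈ 1005.6 mm; long side = w√2 ≈ 1422.1 mm.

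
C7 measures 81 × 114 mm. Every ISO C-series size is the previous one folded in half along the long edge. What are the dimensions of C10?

28 × 40 mm

C8: ⌊114/2⌋ × 81 = 57 × 81 mm
C9: ⌊81/2⌋ × 57 = 40 × 57 mm
C10: ⌊57/2⌋ × 40 = 28 × 40 mm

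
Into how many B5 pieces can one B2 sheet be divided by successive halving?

Each ISO step halves the sheet: 1 × B2 → 2 × B3 → 4 × B4 → 8 × B5
From B2 to B5 is 3 halving steps: 2^3 = 8.

8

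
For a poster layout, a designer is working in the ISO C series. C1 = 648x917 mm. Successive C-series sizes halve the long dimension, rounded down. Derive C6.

C2: ⌊917/2⌋ × 648 = 458 × 648 mm
C3: ⌊648/2⌋ × 458 = 324 × 458 mm
C4: ⌊458/2⌋ × 324 = 229 × 324 mm
C5: ⌊324/2⌋ × 229 = 162 × 229 mm
C6: ⌊229/2⌋ × 162 = 114 × 162 mm

114 × 162 mm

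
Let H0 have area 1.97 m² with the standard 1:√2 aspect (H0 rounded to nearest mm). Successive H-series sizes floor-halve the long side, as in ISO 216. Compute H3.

Let H0's short side be w mm. w · w√2 = 1.97 m² = 1,970,000 mm², so w ≈ 1180.3 mm and w√2 ≈ 1669.1 mm → H0 = 1180 × 1669 mm.
H1: ⌊1669/2⌋ × 1180 = 834 × 1180 mm
H2: ⌊1180/2⌋ × 834 = 590 × 834 mm
H3: ⌊834/2⌋ × 590 = 417 × 590 mm

417 × 590 mm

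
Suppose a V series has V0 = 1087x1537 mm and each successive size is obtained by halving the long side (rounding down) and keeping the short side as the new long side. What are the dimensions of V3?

V1: ⌊1537/2⌋ × 1087 = 768 × 1087 mm
V2: ⌊1087/2⌋ × 768 = 543 × 768 mm
V3: ⌊768/2⌋ × 543 = 384 × 543 mm

384 × 543 mm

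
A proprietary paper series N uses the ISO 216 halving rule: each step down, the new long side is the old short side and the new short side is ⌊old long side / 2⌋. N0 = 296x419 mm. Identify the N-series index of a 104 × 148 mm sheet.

N0: 296 × 419 mm
N1: 209 × 296 mm
N2: 148 × 209 mm
N3: 104 × 148 mm
N4: 74 × 104 mm
→ matches N3.

N3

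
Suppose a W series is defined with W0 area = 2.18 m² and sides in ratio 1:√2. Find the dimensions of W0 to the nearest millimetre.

1242 × 1756 mm

Let the short side be w mm. Then w · w√2 = 2.18 m² = 2,180,000 mm².
w² = 2,180,000/√2, so w ≈ 1241.6 mm; long side = w√2 ≈ 1755.8 mm.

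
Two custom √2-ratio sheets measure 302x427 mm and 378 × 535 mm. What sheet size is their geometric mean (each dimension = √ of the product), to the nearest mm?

Short side: √(302 · 378) = √114156 ≈ 337.9 → 338 mm
Long side: √(427 · 535) = √228445 ≈ 478.0 → 478 mm

338 × 478 mm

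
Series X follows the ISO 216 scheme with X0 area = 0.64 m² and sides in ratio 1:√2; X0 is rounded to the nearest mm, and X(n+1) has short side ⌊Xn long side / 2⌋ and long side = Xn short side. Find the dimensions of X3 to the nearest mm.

237 × 336 mm

Let X0's short side be w mm. w · w√2 = 0.64 m² = 640,000 mm², so w ≈ 672.7 mm and w√2 ≈ 951.4 mm → X0 = 673 × 951 mm.
X1: ⌊951/2⌋ × 673 = 475 × 673 mm
X2: ⌊673/2⌋ × 475 = 336 × 475 mm
X3: ⌊475/2⌋ × 336 = 237 × 336 mm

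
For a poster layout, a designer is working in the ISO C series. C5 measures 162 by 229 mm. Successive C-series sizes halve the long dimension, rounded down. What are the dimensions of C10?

C6: ⌊229/2⌋ × 162 = 114 × 162 mm
C7: ⌊162/2⌋ × 114 = 81 × 114 mm
C8: ⌊114/2⌋ × 81 = 57 × 81 mm
C9: ⌊81/2⌋ × 57 = 40 × 57 mm
C10: ⌊57/2⌋ × 40 = 28 × 40 mm

28 × 40 mm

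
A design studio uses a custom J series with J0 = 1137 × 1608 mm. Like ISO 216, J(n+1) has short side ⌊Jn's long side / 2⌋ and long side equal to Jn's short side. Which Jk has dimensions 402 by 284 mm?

J0: 1137 × 1608 mm
J1: 804 × 1137 mm
J2: 568 × 804 mm
J3: 402 × 568 mm
J4: 284 × 402 mm
J5: 201 × 284 mm
→ matches J4.

J4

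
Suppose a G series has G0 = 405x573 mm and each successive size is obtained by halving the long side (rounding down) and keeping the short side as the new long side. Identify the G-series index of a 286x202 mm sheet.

G2

G0: 405 × 573 mm
G1: 286 × 405 mm
G2: 202 × 286 mm
G3: 143 × 202 mm
→ matches G2.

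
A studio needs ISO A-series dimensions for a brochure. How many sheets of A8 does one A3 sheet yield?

Each ISO step halves the sheet: 1 × A3 → 2 × A4 → 4 × A5 → 8 × A6 → …
From A3 to A8 is 5 halving steps: 2^5 = 32.

32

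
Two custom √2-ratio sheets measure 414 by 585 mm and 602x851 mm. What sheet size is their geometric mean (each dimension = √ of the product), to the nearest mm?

Short side: √(414 · 602) = √249228 ≈ 499.2 → 499 mm
Long side: √(585 · 851) = √497835 ≈ 705.6 → 706 mm

499 × 706 mm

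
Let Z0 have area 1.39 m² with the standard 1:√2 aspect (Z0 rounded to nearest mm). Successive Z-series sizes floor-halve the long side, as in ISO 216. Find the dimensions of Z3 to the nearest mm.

Let Z0's short side be w mm. w · w√2 = 1.39 m² = 1,390,000 mm², so w ≈ 991.4 mm and w√2 ≈ 1402.1 mm → Z0 = 991 × 1402 mm.
Z1: ⌊1402/2⌋ × 991 = 701 × 991 mm
Z2: ⌊991/2⌋ × 701 = 495 × 701 mm
Z3: ⌊701/2⌋ × 495 = 350 × 495 mm

350 × 495 mm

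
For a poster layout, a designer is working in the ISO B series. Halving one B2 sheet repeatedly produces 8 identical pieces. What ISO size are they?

B5

8 = 2^3, so 3 halving steps.
B2 → B3 → … → B5 after 3 steps.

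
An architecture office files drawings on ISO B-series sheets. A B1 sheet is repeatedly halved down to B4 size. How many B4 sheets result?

8

Each ISO step halves the sheet: 1 × B1 → 2 × B2 → 4 × B3 → 8 × B4
From B1 to B4 is 3 halving steps: 2^3 = 8.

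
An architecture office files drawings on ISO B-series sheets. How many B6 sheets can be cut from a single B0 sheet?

64

Each ISO step halves the sheet: 1 × B0 → 2 × B1 → 4 × B2 → 8 × B3 → …
From B0 to B6 is 6 halving steps: 2^6 = 64.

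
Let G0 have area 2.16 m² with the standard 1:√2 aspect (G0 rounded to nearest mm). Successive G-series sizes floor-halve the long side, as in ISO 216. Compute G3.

437 × 618 mm

Let G0's short side be w mm. w · w√2 = 2.16 m² = 2,160,000 mm², so w ≈ 1235.9 mm and w√2 ≈ 1747.8 mm → G0 = 1236 × 1748 mm.
G1: ⌊1748/2⌋ × 1236 = 874 × 1236 mm
G2: ⌊1236/2⌋ × 874 = 618 × 874 mm
G3: ⌊874/2⌋ × 618 = 437 × 618 mm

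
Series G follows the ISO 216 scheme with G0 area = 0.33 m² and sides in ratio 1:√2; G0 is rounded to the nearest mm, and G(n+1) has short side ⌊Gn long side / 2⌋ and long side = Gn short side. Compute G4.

Let G0's short side be w mm. w · w√2 = 0.33 m² = 330,000 mm², so w ≈ 483.1 mm and w√2 ≈ 683.1 mm → G0 = 483 × 683 mm.
G1: ⌊683/2⌋ × 483 = 341 × 483 mm
G2: ⌊483/2⌋ × 341 = 241 × 341 mm
G3: ⌊341/2⌋ × 241 = 170 × 241 mm
G4: ⌊241/2⌋ × 170 = 120 × 170 mm

120 × 170 mm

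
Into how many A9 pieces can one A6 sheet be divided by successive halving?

8

Each ISO step halves the sheet: 1 × A6 → 2 × A7 → 4 × A8 → 8 × A9
From A6 to A9 is 3 halving steps: 2^3 = 8.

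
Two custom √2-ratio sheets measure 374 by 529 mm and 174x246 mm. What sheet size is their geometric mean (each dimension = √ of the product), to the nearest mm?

Short side: √(374 · 174) = √65076 ≈ 255.1 → 255 mm
Long side: √(529 · 246) = √130134 ≈ 360.7 → 361 mm

255 × 361 mm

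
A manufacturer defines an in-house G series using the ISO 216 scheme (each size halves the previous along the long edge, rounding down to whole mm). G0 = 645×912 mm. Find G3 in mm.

G1: ⌊912/2⌋ × 645 = 456 × 645 mm
G2: ⌊645/2⌋ × 456 = 322 × 456 mm
G3: ⌊456/2⌋ × 322 = 228 × 322 mm

228 × 322 mm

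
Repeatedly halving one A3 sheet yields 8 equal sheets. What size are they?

8 = 2^3, so 3 halving steps.
A3 → A4 → … → A6 after 3 steps.

A6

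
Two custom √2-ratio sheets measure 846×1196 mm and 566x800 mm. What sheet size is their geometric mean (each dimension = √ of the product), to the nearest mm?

Short side: √(846 · 566) = √478836 ≈ 692.0 → 692 mm
Long side: √(1196 · 800) = √956800 ≈ 978.2 → 978 mm

692 × 978 mm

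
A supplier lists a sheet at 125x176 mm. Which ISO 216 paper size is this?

Aspect ratio 176/125 ≈ 1.408 — close to the ISO √2 ≈ 1.414.
In the B-series (B0 = 1000 × 1414 mm): B6 = 125 × 176 mm.

B6 (125 × 176 mm)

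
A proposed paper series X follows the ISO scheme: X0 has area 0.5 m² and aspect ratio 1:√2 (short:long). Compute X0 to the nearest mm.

595 × 841 mm

Let the short side be w mm. Then w · w√2 = 0.5 m² = 500,000 mm².
w² = 500,000/√2, so w ≈ 594.6 mm; long side = w√2 ≈ 840.9 mm.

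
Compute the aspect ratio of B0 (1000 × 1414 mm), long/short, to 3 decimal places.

1414 / 1000 = 1.414
Matches √2 ≈ 1.414 — the ISO 216 defining ratio.

1.414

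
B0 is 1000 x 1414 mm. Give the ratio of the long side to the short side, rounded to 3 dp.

1.414

1414 / 1000 = 1.414
Matches √2 ≈ 1.414 — the ISO 216 defining ratio.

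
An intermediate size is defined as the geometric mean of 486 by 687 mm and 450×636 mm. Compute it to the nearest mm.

468 × 661 mm

Short side: √(486 · 450) = √218700 ≈ 467.7 → 468 mm
Long side: √(687 · 636) = √436932 ≈ 661.0 → 661 mm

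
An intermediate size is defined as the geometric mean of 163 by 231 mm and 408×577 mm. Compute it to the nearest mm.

258 × 365 mm

Short side: √(163 · 408) = √66504 ≈ 257.9 → 258 mm
Long side: √(231 · 577) = √133287 ≈ 365.1 → 365 mm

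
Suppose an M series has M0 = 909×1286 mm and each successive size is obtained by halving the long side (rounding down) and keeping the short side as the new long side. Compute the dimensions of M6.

M1: ⌊1286/2⌋ × 909 = 643 × 909 mm
M2: ⌊909/2⌋ × 643 = 454 × 643 mm
M3: ⌊643/2⌋ × 454 = 321 × 454 mm
M4: ⌊454/2⌋ × 321 = 227 × 321 mm
M5: ⌊321/2⌋ × 227 = 160 × 227 mm
M6: ⌊227/2⌋ × 160 = 113 × 160 mm

113 × 160 mm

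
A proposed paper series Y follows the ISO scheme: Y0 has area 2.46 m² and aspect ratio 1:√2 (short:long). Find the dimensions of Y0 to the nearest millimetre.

Let the short side be w mm. Then w · w√2 = 2.46 m² = 2,460,000 mm².
w² = 2,460,000/√2, so w ≈ 1318.9 mm; long side = w√2 ≈ 1865.2 mm.

1319 × 1865 mm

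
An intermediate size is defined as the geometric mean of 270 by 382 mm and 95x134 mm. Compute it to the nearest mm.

160 × 226 mm

Short side: √(270 · 95) = √25650 ≈ 160.2 → 160 mm
Long side: √(382 · 134) = √51188 ≈ 226.2 → 226 mm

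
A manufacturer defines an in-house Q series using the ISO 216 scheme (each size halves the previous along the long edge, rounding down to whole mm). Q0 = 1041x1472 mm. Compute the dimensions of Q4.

Q1: ⌊1472/2⌋ × 1041 = 736 × 1041 mm
Q2: ⌊1041/2⌋ × 736 = 520 × 736 mm
Q3: ⌊736/2⌋ × 520 = 368 × 520 mm
Q4: ⌊520/2⌋ × 368 = 260 × 368 mm

260 × 368 mm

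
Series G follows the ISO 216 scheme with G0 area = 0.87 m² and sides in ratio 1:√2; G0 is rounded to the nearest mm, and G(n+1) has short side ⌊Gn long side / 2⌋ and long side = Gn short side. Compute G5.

138 × 196 mm

Let G0's short side be w mm. w · w√2 = 0.87 m² = 870,000 mm², so w ≈ 784.3 mm and w√2 ≈ 1109.2 mm → G0 = 784 × 1109 mm.
G1: ⌊1109/2⌋ × 784 = 554 × 784 mm
G2: ⌊784/2⌋ × 554 = 392 × 554 mm
G3: ⌊554/2⌋ × 392 = 277 × 392 mm
G4: ⌊392/2⌋ × 277 = 196 × 277 mm
G5: ⌊277/2⌋ × 196 = 138 × 196 mm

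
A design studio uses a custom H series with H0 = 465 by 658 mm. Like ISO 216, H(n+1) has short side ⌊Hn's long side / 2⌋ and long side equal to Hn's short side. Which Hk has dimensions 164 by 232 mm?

H0: 465 × 658 mm
H1: 329 × 465 mm
H2: 232 × 329 mm
H3: 164 × 232 mm
H4: 116 × 164 mm
→ matches H3.

H3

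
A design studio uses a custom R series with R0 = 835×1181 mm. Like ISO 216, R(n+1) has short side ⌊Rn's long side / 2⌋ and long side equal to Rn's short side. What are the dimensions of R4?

R1: ⌊1181/2⌋ × 835 = 590 × 835 mm
R2: ⌊835/2⌋ × 590 = 417 × 590 mm
R3: ⌊590/2⌋ × 417 = 295 × 417 mm
R4: ⌊417/2⌋ × 295 = 208 × 295 mm

208 × 295 mm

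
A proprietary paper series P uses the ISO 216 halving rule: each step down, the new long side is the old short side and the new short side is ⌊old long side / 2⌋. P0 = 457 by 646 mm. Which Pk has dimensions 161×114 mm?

P4

P0: 457 × 646 mm
P1: 323 × 457 mm
P2: 228 × 323 mm
P3: 161 × 228 mm
P4: 114 × 161 mm
P5: 80 × 114 mm
→ matches P4.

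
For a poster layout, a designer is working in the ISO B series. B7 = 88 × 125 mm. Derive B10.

31 × 44 mm

B8: ⌊125/2⌋ × 88 = 62 × 88 mm
B9: ⌊88/2⌋ × 62 = 44 × 62 mm
B10: ⌊62/2⌋ × 44 = 31 × 44 mm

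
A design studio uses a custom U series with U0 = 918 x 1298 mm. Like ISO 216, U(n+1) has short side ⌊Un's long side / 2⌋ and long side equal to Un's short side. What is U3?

324 × 459 mm

U1: ⌊1298/2⌋ × 918 = 649 × 918 mm
U2: ⌊918/2⌋ × 649 = 459 × 649 mm
U3: ⌊649/2⌋ × 459 = 324 × 459 mm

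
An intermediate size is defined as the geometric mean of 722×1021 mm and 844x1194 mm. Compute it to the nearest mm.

781 × 1104 mm

Short side: √(722 · 844) = √609368 ≈ 780.6 → 781 mm
Long side: √(1021 · 1194) = √1219074 ≈ 1104.1 → 1104 mm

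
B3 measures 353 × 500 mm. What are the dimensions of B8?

B4: ⌊500/2⌋ × 353 = 250 × 353 mm
B5: ⌊353/2⌋ × 250 = 176 × 250 mm
B6: ⌊250/2⌋ × 176 = 125 × 176 mm
B7: ⌊176/2⌋ × 125 = 88 × 125 mm
B8: ⌊125/2⌋ × 88 = 62 × 88 mm

62 × 88 mm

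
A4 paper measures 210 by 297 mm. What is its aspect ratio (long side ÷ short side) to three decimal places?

1.414

297 / 210 = 1.414
Matches √2 ≈ 1.414 — the ISO 216 defining ratio.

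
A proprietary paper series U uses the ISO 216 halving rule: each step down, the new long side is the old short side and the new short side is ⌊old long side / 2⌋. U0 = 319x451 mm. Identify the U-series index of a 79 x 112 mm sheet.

U4

U0: 319 × 451 mm
U1: 225 × 319 mm
U2: 159 × 225 mm
U3: 112 × 159 mm
U4: 79 × 112 mm
U5: 56 × 79 mm
→ matches U4.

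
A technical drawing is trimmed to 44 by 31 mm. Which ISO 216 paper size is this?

B10 (31 × 44 mm)

Aspect ratio 44/31 ≈ 1.419 — close to the ISO √2 ≈ 1.414.
In the B-series (B0 = 1000 × 1414 mm): B10 = 31 × 44 mm.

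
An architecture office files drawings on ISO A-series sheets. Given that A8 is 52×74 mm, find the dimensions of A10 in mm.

26 × 37 mm

A9: ⌊74/2⌋ × 52 = 37 × 52 mm
A10: ⌊52/2⌋ × 37 = 26 × 37 mm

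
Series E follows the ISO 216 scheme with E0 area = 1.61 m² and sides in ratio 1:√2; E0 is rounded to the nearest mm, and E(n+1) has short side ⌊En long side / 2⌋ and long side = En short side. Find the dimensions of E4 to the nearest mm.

266 × 377 mm

Let E0's short side be w mm. w · w√2 = 1.61 m² = 1,610,000 mm², so w ≈ 1067.0 mm and w√2 ≈ 1508.9 mm → E0 = 1067 × 1509 mm.
E1: ⌊1509/2⌋ × 1067 = 754 × 1067 mm
E2: ⌊1067/2⌋ × 754 = 533 × 754 mm
E3: ⌊754/2⌋ × 533 = 377 × 533 mm
E4: ⌊533/2⌋ × 377 = 266 × 377 mm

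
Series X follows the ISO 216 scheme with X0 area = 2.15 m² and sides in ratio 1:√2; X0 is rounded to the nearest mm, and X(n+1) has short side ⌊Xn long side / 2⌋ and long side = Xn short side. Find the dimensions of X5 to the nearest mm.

Let X0's short side be w mm. w · w√2 = 2.15 m² = 2,150,000 mm², so w ≈ 1233.0 mm and w√2 ≈ 1743.7 mm → X0 = 1233 × 1744 mm.
X1: ⌊1744/2⌋ × 1233 = 872 × 1233 mm
X2: ⌊1233/2⌋ × 872 = 616 × 872 mm
X3: ⌊872/2⌋ × 616 = 436 × 616 mm
X4: ⌊616/2⌋ × 436 = 308 × 436 mm
X5: ⌊436/2⌋ × 308 = 218 × 308 mm

218 × 308 mm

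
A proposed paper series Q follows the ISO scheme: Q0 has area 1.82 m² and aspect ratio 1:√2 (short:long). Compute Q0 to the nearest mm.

1134 × 1604 mm

Let the short side be w mm. Then w · w√2 = 1.82 m² = 1,820,000 mm².
w² = 1,820,000/√2, so w ≈ 1134.4 mm; long side = w√2 ≈ 1604.3 mm.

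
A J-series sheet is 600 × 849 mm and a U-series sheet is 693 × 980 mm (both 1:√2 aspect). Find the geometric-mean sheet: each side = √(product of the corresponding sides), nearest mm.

Short side: √(600 · 693) = √415800 ≈ 644.8 → 645 mm
Long side: √(849 · 980) = √832020 ≈ 912.2 → 912 mm

645 × 912 mm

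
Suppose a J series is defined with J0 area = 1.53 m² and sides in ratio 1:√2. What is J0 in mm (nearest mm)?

Let the short side be w mm. Then w · w√2 = 1.53 m² = 1,530,000 mm².
w² = 1,530,000/√2, so w ≈ 1040.1 mm; long side = w√2 ≈ 1471.0 mm.

1040 × 1471 mm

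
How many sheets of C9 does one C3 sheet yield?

Each ISO step halves the sheet: 1 × C3 → 2 × C4 → 4 × C5 → 8 × C6 → …
From C3 to C9 is 6 halving steps: 2^6 = 64.

64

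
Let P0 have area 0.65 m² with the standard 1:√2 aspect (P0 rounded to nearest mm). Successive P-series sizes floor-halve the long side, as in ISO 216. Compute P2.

339 × 479 mm

Let P0's short side be w mm. w · w√2 = 0.65 m² = 650,000 mm², so w ≈ 678.0 mm and w√2 ≈ 958.8 mm → P0 = 678 × 959 mm.
P1: ⌊959/2⌋ × 678 = 479 × 678 mm
P2: ⌊678/2⌋ × 479 = 339 × 479 mm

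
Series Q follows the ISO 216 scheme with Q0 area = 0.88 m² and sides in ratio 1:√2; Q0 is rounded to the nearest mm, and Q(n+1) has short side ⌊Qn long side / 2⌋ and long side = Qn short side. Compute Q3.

279 × 394 mm

Let Q0's short side be w mm. w · w√2 = 0.88 m² = 880,000 mm², so w ≈ 788.8 mm and w√2 ≈ 1115.6 mm → Q0 = 789 × 1116 mm.
Q1: ⌊1116/2⌋ × 789 = 558 × 789 mm
Q2: ⌊789/2⌋ × 558 = 394 × 558 mm
Q3: ⌊558/2⌋ × 394 = 279 × 394 mm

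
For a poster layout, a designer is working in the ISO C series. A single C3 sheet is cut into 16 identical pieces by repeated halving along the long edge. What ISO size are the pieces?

16 = 2^4, so 4 halving steps.
C3 → C4 → … → C7 after 4 steps.

C7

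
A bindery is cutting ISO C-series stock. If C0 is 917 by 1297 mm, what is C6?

114 × 162 mm

C1: ⌊1297/2⌋ × 917 = 648 × 917 mm
C2: ⌊917/2⌋ × 648 = 458 × 648 mm
C3: ⌊648/2⌋ × 458 = 324 × 458 mm
C4: ⌊458/2⌋ × 324 = 229 × 324 mm
C5: ⌊324/2⌋ × 229 = 162 × 229 mm
C6: ⌊229/2⌋ × 162 = 114 × 162 mm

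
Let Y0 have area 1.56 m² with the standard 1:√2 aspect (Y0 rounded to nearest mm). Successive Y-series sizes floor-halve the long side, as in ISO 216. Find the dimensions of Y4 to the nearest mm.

262 × 371 mm

Let Y0's short side be w mm. w · w√2 = 1.56 m² = 1,560,000 mm², so w ≈ 1050.3 mm and w√2 ≈ 1485.3 mm → Y0 = 1050 × 1485 mm.
Y1: ⌊1485/2⌋ × 1050 = 742 × 1050 mm
Y2: ⌊1050/2⌋ × 742 = 525 × 742 mm
Y3: ⌊742/2⌋ × 525 = 371 × 525 mm
Y4: ⌊525/2⌋ × 371 = 262 × 371 mm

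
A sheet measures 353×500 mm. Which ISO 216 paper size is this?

Aspect ratio 500/353 ≈ 1.416 — close to the ISO √2 ≈ 1.414.
In the B-series (B0 = 1000 × 1414 mm): B3 = 353 × 500 mm.

B3 (353 × 500 mm)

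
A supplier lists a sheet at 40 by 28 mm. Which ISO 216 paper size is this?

C10 (28 × 40 mm)

Aspect ratio 40/28 ≈ 1.429 — close to the ISO √2 ≈ 1.414.
In the C-series (envelope sizes, between A and B): C10 = 28 × 40 mm.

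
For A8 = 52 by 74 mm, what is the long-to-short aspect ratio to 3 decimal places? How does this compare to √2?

74 / 52 = 1.423
ISO 216 targets √2 ≈ 1.414; the +0.009 deviation is from mm rounding.

1.423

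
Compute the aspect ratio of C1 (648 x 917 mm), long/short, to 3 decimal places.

1.415

917 / 648 = 1.415
Matches √2 ≈ 1.414 — the ISO 216 defining ratio.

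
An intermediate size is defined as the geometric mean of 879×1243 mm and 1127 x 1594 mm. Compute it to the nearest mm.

Short side: √(879 · 1127) = √990633 ≈ 995.3 → 995 mm
Long side: √(1243 · 1594) = √1981342 ≈ 1407.6 → 1408 mm

995 × 1408 mm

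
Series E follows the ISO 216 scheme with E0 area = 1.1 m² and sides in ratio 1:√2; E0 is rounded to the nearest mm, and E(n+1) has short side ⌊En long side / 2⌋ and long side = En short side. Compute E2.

441 × 623 mm

Let E0's short side be w mm. w · w√2 = 1.1 m² = 1,100,000 mm², so w ≈ 881.9 mm and w√2 ≈ 1247.3 mm → E0 = 882 × 1247 mm.
E1: ⌊1247/2⌋ × 882 = 623 × 882 mm
E2: ⌊882/2⌋ × 623 = 441 × 623 mm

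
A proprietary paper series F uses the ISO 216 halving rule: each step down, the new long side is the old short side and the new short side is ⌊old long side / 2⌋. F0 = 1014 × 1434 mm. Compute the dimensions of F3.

F1: ⌊1434/2⌋ × 1014 = 717 × 1014 mm
F2: ⌊1014/2⌋ × 717 = 507 × 717 mm
F3: ⌊717/2⌋ × 507 = 358 × 507 mm

358 × 507 mm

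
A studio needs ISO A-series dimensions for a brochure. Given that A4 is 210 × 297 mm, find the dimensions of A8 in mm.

A5: ⌊297/2⌋ × 210 = 148 × 210 mm
A6: ⌊210/2⌋ × 148 = 105 × 148 mm
A7: ⌊148/2⌋ × 105 = 74 × 105 mm
A8: ⌊105/2⌋ × 74 = 52 × 74 mm

52 × 74 mm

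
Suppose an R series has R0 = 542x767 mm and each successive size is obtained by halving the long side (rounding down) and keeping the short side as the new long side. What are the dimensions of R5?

95 × 135 mm

R1: ⌊767/2⌋ × 542 = 383 × 542 mm
R2: ⌊542/2⌋ × 383 = 271 × 383 mm
R3: ⌊383/2⌋ × 271 = 191 × 271 mm
R4: ⌊271/2⌋ × 191 = 135 × 191 mm
R5: ⌊191/2⌋ × 135 = 95 × 135 mm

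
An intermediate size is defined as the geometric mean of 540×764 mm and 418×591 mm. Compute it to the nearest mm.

Short side: √(540 · 418) = √225720 ≈ 475.1 → 475 mm
Long side: √(764 · 591) = √451524 ≈ 672.0 → 672 mm

475 × 672 mm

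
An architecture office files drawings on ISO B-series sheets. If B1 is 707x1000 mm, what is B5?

B2: ⌊1000/2⌋ × 707 = 500 × 707 mm
B3: ⌊707/2⌋ × 500 = 353 × 500 mm
B4: ⌊500/2⌋ × 353 = 250 × 353 mm
B5: ⌊353/2⌋ × 250 = 176 × 250 mm

176 × 250 mm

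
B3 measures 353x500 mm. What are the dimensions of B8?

B4: ⌊500/2⌋ × 353 = 250 × 353 mm
B5: ⌊353/2⌋ × 250 = 176 × 250 mm
B6: ⌊250/2⌋ × 176 = 125 × 176 mm
B7: ⌊176/2⌋ × 125 = 88 × 125 mm
B8: ⌊125/2⌋ × 88 = 62 × 88 mm

62 × 88 mm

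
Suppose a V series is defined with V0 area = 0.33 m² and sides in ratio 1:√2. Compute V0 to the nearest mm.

Let the short side be w mm. Then w · w√2 = 0.33 m² = 330,000 mm².
w² = 330,000/√2, so w ≈ 483.1 mm; long side = w√2 ≈ 683.1 mm.

483 × 683 mm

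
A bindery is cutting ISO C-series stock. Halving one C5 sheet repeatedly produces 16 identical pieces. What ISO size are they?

C9

16 = 2^4, so 4 halving steps.
C5 → C6 → … → C9 after 4 steps.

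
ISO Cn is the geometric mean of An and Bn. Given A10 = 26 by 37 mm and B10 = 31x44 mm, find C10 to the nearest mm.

Short side: √(26 · 31) = √806 ≈ 28.4 → 28 mm
Long side: √(37 · 44) = √1628 ≈ 40.3 → 40 mm

28 × 40 mm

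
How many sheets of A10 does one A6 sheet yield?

16

A6 = 105 × 148 mm; A10 = 26 × 37 mm.
Each halving step doubles the count; 4 steps from A6 to A10.
2^4 = 16.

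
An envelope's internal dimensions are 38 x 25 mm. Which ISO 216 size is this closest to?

A10 (26 × 37 mm)

Aspect ratio 38/25 ≈ 1.520 (ISO target is √2 ≈ 1.414).
In the A-series (A0 area = 1 m²): A10 = 26 × 37 mm.
Off by 2 mm total — nearest standard size.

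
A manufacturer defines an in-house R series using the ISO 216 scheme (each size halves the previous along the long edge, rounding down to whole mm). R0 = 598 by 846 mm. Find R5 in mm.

R1: ⌊846/2⌋ × 598 = 423 × 598 mm
R2: ⌊598/2⌋ × 423 = 299 × 423 mm
R3: ⌊423/2⌋ × 299 = 211 × 299 mm
R4: ⌊299/2⌋ × 211 = 149 × 211 mm
R5: ⌊211/2⌋ × 149 = 105 × 149 mm

105 × 149 mm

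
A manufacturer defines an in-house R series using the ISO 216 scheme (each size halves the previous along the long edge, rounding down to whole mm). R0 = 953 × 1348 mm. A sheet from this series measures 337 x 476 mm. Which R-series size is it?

R0: 953 × 1348 mm
R1: 674 × 953 mm
R2: 476 × 674 mm
R3: 337 × 476 mm
R4: 238 × 337 mm
→ matches R3.

R3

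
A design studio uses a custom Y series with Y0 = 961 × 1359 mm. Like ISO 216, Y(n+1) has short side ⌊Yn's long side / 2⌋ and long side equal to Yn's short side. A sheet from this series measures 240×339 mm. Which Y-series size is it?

Y4

Y0: 961 × 1359 mm
Y1: 679 × 961 mm
Y2: 480 × 679 mm
Y3: 339 × 480 mm
Y4: 240 × 339 mm
Y5: 169 × 240 mm
→ matches Y4.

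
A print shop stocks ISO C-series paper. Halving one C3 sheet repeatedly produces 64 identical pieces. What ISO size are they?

64 = 2^6, so 6 halving steps.
C3 → C4 → … → C9 after 6 steps.

C9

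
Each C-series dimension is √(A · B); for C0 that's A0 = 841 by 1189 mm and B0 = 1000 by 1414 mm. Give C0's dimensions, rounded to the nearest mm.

917 × 1297 mm

Short: √(841 · 1000) = √841000 ≈ 917.1 mm.
Long: √(1189 · 1414) = √1681246 ≈ 1296.6 mm.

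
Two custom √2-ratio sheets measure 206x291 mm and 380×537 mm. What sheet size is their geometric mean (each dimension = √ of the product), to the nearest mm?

Short side: √(206 · 380) = √78280 ≈ 279.8 → 280 mm
Long side: √(291 · 537) = √156267 ≈ 395.3 → 395 mm

280 × 395 mm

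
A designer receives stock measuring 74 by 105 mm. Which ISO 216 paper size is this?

Aspect ratio 105/74 ≈ 1.419 — close to the ISO √2 ≈ 1.414.
In the A-series (A0 area = 1 m²): A7 = 74 × 105 mm.

A7 (74 × 105 mm)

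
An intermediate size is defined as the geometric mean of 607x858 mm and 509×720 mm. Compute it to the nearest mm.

Short side: √(607 · 509) = √308963 ≈ 555.8 → 556 mm
Long side: √(858 · 720) = √617760 ≈ 786.0 → 786 mm

556 × 786 mm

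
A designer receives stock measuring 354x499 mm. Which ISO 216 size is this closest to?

B3 (353 × 500 mm)

Aspect ratio 499/354 ≈ 1.410 — close to the ISO √2 ≈ 1.414.
In the B-series (B0 = 1000 × 1414 mm): B3 = 353 × 500 mm.
Off by 2 mm total — nearest standard size.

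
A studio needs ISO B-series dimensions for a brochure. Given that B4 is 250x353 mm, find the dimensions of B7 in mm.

B5: ⌊353/2⌋ × 250 = 176 × 250 mm
B6: ⌊250/2⌋ × 176 = 125 × 176 mm
B7: ⌊176/2⌋ × 125 = 88 × 125 mm

88 × 125 mm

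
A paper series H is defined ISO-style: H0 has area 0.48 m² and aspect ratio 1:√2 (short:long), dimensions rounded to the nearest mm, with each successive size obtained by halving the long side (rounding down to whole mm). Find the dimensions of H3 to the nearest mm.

206 × 291 mm

Let H0's short side be w mm. w · w√2 = 0.48 m² = 480,000 mm², so w ≈ 582.6 mm and w√2 ≈ 823.9 mm → H0 = 583 × 824 mm.
H1: ⌊824/2⌋ × 583 = 412 × 583 mm
H2: ⌊583/2⌋ × 412 = 291 × 412 mm
H3: ⌊412/2⌋ × 291 = 206 × 291 mm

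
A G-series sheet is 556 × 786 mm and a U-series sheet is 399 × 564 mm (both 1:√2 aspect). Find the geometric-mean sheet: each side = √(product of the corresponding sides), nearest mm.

Short side: √(556 · 399) = √221844 ≈ 471.0 → 471 mm
Long side: √(786 · 564) = √443304 ≈ 665.8 → 666 mm

471 × 666 mm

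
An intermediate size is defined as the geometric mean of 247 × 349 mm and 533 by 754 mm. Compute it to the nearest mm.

363 × 513 mm

Short side: √(247 · 533) = √131651 ≈ 362.8 → 363 mm
Long side: √(349 · 754) = √263146 ≈ 513.0 → 513 mm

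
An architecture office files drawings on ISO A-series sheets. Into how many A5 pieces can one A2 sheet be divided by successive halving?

8

Each ISO step halves the sheet: 1 × A2 → 2 × A3 → 4 × A4 → 8 × A5
From A2 to A5 is 3 halving steps: 2^3 = 8.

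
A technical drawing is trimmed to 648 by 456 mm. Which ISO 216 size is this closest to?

Aspect ratio 648/456 ≈ 1.421 — close to the ISO √2 ≈ 1.414.
In the C-series (envelope sizes, between A and B): C2 = 458 × 648 mm.
Off by 2 mm total — nearest standard size.

C2 (458 × 648 mm)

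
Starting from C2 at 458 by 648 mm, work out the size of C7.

81 × 114 mm

C3: ⌊648/2⌋ × 458 = 324 × 458 mm
C4: ⌊458/2⌋ × 324 = 229 × 324 mm
C5: ⌊324/2⌋ × 229 = 162 × 229 mm
C6: ⌊229/2⌋ × 162 = 114 × 162 mm
C7: ⌊162/2⌋ × 114 = 81 × 114 mm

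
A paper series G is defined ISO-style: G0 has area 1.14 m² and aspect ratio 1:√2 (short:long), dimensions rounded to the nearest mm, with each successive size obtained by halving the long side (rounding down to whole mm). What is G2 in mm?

449 × 635 mm

Let G0's short side be w mm. w · w√2 = 1.14 m² = 1,140,000 mm², so w ≈ 897.8 mm and w√2 ≈ 1269.7 mm → G0 = 898 × 1270 mm.
G1: ⌊1270/2⌋ × 898 = 635 × 898 mm
G2: ⌊898/2⌋ × 635 = 449 × 635 mm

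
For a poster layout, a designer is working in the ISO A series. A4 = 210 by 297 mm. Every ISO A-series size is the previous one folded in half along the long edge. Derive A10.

26 × 37 mm

A5: ⌊297/2⌋ × 210 = 148 × 210 mm
A6: ⌊210/2⌋ × 148 = 105 × 148 mm
A7: ⌊148/2⌋ × 105 = 74 × 105 mm
A8: ⌊105/2⌋ × 74 = 52 × 74 mm
A9: ⌊74/2⌋ × 52 = 37 × 52 mm
A10: ⌊52/2⌋ × 37 = 26 × 37 mm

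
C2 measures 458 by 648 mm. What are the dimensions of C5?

C3: ⌊648/2⌋ × 458 = 324 × 458 mm
C4: ⌊458/2⌋ × 324 = 229 × 324 mm
C5: ⌊324/2⌋ × 229 = 162 × 229 mm

162 × 229 mm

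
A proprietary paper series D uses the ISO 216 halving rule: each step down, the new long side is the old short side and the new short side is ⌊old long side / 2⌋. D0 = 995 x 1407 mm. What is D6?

124 × 175 mm

D1: ⌊1407/2⌋ × 995 = 703 × 995 mm
D2: ⌊995/2⌋ × 703 = 497 × 703 mm
D3: ⌊703/2⌋ × 497 = 351 × 497 mm
D4: ⌊497/2⌋ × 351 = 248 × 351 mm
D5: ⌊351/2⌋ × 248 = 175 × 248 mm
D6: ⌊248/2⌋ × 175 = 124 × 175 mm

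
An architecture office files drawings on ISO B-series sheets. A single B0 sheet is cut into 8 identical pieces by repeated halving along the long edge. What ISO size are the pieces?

8 = 2^3, so 3 halving steps.
B0 → B1 → … → B3 after 3 steps.

B3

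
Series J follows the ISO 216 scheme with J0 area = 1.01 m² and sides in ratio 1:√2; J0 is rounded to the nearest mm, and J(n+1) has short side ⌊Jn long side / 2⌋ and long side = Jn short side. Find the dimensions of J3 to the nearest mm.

298 × 422 mm

Let J0's short side be w mm. w · w√2 = 1.01 m² = 1,010,000 mm², so w ≈ 845.1 mm and w√2 ≈ 1195.1 mm → J0 = 845 × 1195 mm.
J1: ⌊1195/2⌋ × 845 = 597 × 845 mm
J2: ⌊845/2⌋ × 597 = 422 × 597 mm
J3: ⌊597/2⌋ × 422 = 298 × 422 mm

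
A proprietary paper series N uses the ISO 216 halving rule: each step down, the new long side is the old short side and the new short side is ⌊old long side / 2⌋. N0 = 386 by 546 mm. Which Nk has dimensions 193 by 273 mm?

N0: 386 × 546 mm
N1: 273 × 386 mm
N2: 193 × 273 mm
N3: 136 × 193 mm
→ matches N2.

N2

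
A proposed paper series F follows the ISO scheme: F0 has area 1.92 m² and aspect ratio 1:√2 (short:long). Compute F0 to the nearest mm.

1165 × 1648 mm

Let the short side be w mm. Then w · w√2 = 1.92 m² = 1,920,000 mm².
w² = 1,920,000/√2, so w ≈ 1165.2 mm; long side = w√2 ≈ 1647.8 mm.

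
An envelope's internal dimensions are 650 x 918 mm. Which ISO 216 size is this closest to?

C1 (648 × 917 mm)

Aspect ratio 918/650 ≈ 1.412 — close to the ISO √2 ≈ 1.414.
In the C-series (envelope sizes, between A and B): C1 = 648 × 917 mm.
Off by 3 mm total — nearest standard size.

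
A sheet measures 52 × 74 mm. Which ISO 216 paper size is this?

Aspect ratio 74/52 ≈ 1.423 — close to the ISO √2 ≈ 1.414.
In the A-series (A0 area = 1 m²): A8 = 52 × 74 mm.

A8 (52 × 74 mm)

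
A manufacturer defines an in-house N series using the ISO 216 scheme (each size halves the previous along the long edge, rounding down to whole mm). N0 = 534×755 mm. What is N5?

94 × 133 mm

N1 = 377 × 534 mm (from N0 by 1 halving).
N2: ⌊534/2⌋ × 377 = 267 × 377 mm
N3: ⌊377/2⌋ × 267 = 188 × 267 mm
N4: ⌊267/2⌋ × 188 = 133 × 188 mm
N5: ⌊188/2⌋ × 133 = 94 × 133 mm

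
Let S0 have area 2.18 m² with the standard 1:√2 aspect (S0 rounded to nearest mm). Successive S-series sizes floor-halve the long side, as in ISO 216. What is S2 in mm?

621 × 878 mm

Let S0's short side be w mm. w · w√2 = 2.18 m² = 2,180,000 mm², so w ≈ 1241.6 mm and w√2 ≈ 1755.8 mm → S0 = 1242 × 1756 mm.
S1: ⌊1756/2⌋ × 1242 = 878 × 1242 mm
S2: ⌊1242/2⌋ × 878 = 621 × 878 mm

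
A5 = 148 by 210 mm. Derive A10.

A6: ⌊210/2⌋ × 148 = 105 × 148 mm
A7: ⌊148/2⌋ × 105 = 74 × 105 mm
A8: ⌊105/2⌋ × 74 = 52 × 74 mm
A9: ⌊74/2⌋ × 52 = 37 × 52 mm
A10: ⌊52/2⌋ × 37 = 26 × 37 mm

26 × 37 mm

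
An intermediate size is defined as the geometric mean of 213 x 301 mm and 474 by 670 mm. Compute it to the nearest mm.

318 × 449 mm

Short side: √(213 · 474) = √100962 ≈ 317.7 → 318 mm
Long side: √(301 · 670) = √201670 ≈ 449.1 → 449 mm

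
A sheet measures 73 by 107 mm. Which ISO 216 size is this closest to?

Aspect ratio 107/73 ≈ 1.466 (ISO target is √2 ≈ 1.414).
In the A-series (A0 area = 1 m²): A7 = 74 × 105 mm.
Off by 3 mm total — nearest standard size.

A7 (74 × 105 mm)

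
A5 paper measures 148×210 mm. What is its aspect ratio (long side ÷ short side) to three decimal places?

1.419

210 / 148 = 1.419
ISO 216 targets √2 ≈ 1.414; the +0.005 deviation is from mm rounding.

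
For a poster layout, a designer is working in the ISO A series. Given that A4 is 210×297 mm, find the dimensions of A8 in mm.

52 × 74 mm

A5: ⌊297/2⌋ × 210 = 148 × 210 mm
A6: ⌊210/2⌋ × 148 = 105 × 148 mm
A7: ⌊148/2⌋ × 105 = 74 × 105 mm
A8: ⌊105/2⌋ × 74 = 52 × 74 mm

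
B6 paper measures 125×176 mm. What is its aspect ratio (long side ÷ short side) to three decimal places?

176 / 125 = 1.408
ISO 216 targets √2 ≈ 1.414; the -0.006 deviation is from mm rounding.

1.408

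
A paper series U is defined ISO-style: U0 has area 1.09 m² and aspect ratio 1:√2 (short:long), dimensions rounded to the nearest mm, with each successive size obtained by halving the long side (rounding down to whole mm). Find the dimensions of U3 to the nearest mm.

310 × 439 mm

Let U0's short side be w mm. w · w√2 = 1.09 m² = 1,090,000 mm², so w ≈ 877.9 mm and w√2 ≈ 1241.6 mm → U0 = 878 × 1242 mm.
U1: ⌊1242/2⌋ × 878 = 621 × 878 mm
U2: ⌊878/2⌋ × 621 = 439 × 621 mm
U3: ⌊621/2⌋ × 439 = 310 × 439 mm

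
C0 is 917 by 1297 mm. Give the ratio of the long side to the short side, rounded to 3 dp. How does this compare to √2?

1.414

1297 / 917 = 1.414
Matches √2 ≈ 1.414 — the ISO 216 defining ratio.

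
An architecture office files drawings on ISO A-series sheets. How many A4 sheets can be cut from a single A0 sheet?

Each ISO step halves the sheet: 1 × A0 → 2 × A1 → 4 × A2 → 8 × A3 → …
From A0 to A4 is 4 halving steps: 2^4 = 16.

16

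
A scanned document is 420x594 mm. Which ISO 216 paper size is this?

A2 (420 × 594 mm)

Aspect ratio 594/420 ≈ 1.414 — close to the ISO √2 ≈ 1.414.
In the A-series (A0 area = 1 m²): A2 = 420 × 594 mm.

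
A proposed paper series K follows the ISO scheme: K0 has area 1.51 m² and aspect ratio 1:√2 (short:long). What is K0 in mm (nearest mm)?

1033 × 1461 mm

Let the short side be w mm. Then w · w√2 = 1.51 m² = 1,510,000 mm².
w² = 1,510,000/√2, so w ≈ 1033.3 mm; long side = w√2 ≈ 1461.3 mm.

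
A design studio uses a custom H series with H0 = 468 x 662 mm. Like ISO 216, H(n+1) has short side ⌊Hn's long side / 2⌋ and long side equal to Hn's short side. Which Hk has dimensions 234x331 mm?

H2

H0: 468 × 662 mm
H1: 331 × 468 mm
H2: 234 × 331 mm
H3: 165 × 234 mm
→ matches H2.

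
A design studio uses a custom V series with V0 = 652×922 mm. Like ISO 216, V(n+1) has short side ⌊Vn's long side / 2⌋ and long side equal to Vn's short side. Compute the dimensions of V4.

V1: ⌊922/2⌋ × 652 = 461 × 652 mm
V2: ⌊652/2⌋ × 461 = 326 × 461 mm
V3: ⌊461/2⌋ × 326 = 230 × 326 mm
V4: ⌊326/2⌋ × 230 = 163 × 230 mm

163 × 230 mm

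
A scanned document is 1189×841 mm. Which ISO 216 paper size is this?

A0 (841 × 1189 mm)

Aspect ratio 1189/841 ≈ 1.414 — close to the ISO √2 ≈ 1.414.
In the A-series (A0 area = 1 m²): A0 = 841 × 1189 mm.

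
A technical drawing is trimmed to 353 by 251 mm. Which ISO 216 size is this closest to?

B4 (250 × 353 mm)

Aspect ratio 353/251 ≈ 1.406 — close to the ISO √2 ≈ 1.414.
In the B-series (B0 = 1000 × 1414 mm): B4 = 250 × 353 mm.
Off by 1 mm total — nearest standard size.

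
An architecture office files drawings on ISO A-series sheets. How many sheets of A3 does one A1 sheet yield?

A1 = 594 × 841 mm; A3 = 297 × 420 mm.
Each halving step doubles the count; 2 steps from A1 to A3.
2^2 = 4.

4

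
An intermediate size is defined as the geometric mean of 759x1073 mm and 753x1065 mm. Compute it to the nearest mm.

Short side: √(759 · 753) = √571527 ≈ 756.0 → 756 mm
Long side: √(1073 · 1065) = √1142745 ≈ 1069.0 → 1069 mm

756 × 1069 mm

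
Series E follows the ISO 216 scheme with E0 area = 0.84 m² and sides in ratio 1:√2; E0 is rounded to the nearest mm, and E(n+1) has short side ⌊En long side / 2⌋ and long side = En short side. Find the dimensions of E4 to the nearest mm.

Let E0's short side be w mm. w · w√2 = 0.84 m² = 840,000 mm², so w ≈ 770.7 mm and w√2 ≈ 1089.9 mm → E0 = 771 × 1090 mm.
E1: ⌊1090/2⌋ × 771 = 545 × 771 mm
E2: ⌊771/2⌋ × 545 = 385 × 545 mm
E3: ⌊545/2⌋ × 385 = 272 × 385 mm
E4: ⌊385/2⌋ × 272 = 192 × 272 mm

192 × 272 mm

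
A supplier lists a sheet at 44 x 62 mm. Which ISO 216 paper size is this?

B9 (44 × 62 mm)

Aspect ratio 62/44 ≈ 1.409 — close to the ISO √2 ≈ 1.414.
In the B-series (B0 = 1000 × 1414 mm): B9 = 44 × 62 mm.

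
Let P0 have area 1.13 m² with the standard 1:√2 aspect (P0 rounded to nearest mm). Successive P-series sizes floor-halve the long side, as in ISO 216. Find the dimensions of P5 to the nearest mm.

Let P0's short side be w mm. w · w√2 = 1.13 m² = 1,130,000 mm², so w ≈ 893.9 mm and w√2 ≈ 1264.1 mm → P0 = 894 × 1264 mm.
P1: ⌊1264/2⌋ × 894 = 632 × 894 mm
P2: ⌊894/2⌋ × 632 = 447 × 632 mm
P3: ⌊632/2⌋ × 447 = 316 × 447 mm
P4: ⌊447/2⌋ × 316 = 223 × 316 mm
P5: ⌊316/2⌋ × 223 = 158 × 223 mm

158 × 223 mm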